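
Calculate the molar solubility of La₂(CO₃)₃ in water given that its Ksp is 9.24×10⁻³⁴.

La₂(CO₃)₃(s) ⇌ 2 La³⁺(aq) + 3 CO₃²⁻(aq)
Call the molar solubility s, so that [La³⁺] = 2s and [CO₃²⁻] = 3s.
Ksp = [La³⁺]^2[CO₃²⁻]^3 = (2s)^2 · (3s)^3 = 108s^5
108s^5 = 9.24×10⁻³⁴  ⇒  s^5 = 8.56×10⁻³⁶
s = 9.69×10⁻⁸ mol/L

9.69×10⁻⁸ M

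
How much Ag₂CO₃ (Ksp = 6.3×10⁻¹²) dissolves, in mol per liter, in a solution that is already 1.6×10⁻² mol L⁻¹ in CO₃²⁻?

9.9×10⁻⁶ M

Ag₂CO₃(s) ⇌ 2 Ag⁺(aq) + CO₃²⁻(aq)
With CO₃²⁻ already at 1.6×10⁻² mol L⁻¹ and s small, take [CO₃²⁻] ≈ 1.6×10⁻² mol L⁻¹ and [Ag⁺] = 2s.
Ksp = [Ag⁺]^2[CO₃²⁻] = (2s)^2(1.6×10⁻²)
(2s)^2 = 6.3×10⁻¹² / (1.6×10⁻²) = 3.9×10⁻¹⁰
s = 9.9×10⁻⁶ mol L⁻¹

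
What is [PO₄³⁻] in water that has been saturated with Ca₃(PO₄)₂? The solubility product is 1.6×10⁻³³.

2.2×10⁻⁷ M

Ca₃(PO₄)₂(s) ⇌ 3 Ca²⁺(aq) + 2 PO₄³⁻(aq)
Let s be the molar solubility. Then [Ca²⁺] = 3s and [PO₄³⁻] = 2s.
Ksp = [Ca²⁺]^3[PO₄³⁻]^2 = (3s)^3 · (2s)^2 = 108s^5 = 1.6×10⁻³³
s = 1.1×10⁻⁷ mol L⁻¹
[PO₄³⁻] = 2s = 2.2×10⁻⁷ mol L⁻¹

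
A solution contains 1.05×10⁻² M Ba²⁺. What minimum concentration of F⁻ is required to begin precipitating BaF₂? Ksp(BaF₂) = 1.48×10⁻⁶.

Precipitation of each salt begins when its ion product equals Ksp.
BaF₂(s) ⇌ Ba²⁺(aq) + 2 F⁻(aq)
Ksp = [Ba²⁺][F⁻]^2 = [F⁻]^2(1.05×10⁻²)
[F⁻]^2 = 1.48×10⁻⁶ / (1.05×10⁻²) = 1.41×10⁻⁴
[F⁻] = 1.19×10⁻² M

1.19×10⁻² M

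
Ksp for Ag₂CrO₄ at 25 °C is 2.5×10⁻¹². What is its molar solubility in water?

8.5×10⁻⁵ M

Ag₂CrO₄(s) ⇌ 2 Ag⁺(aq) + CrO₄²⁻(aq)
If s mol/L of Ag₂CrO₄ dissolves, [Ag⁺] = 2s and [CrO₄²⁻] = s.
Ksp = [Ag⁺]^2[CrO₄²⁻] = (2s)^2 · s = 4s^3
4s^3 = 2.5×10⁻¹²  ⇒  s^3 = 6.3×10⁻¹³
s = (6.3×10⁻¹³)^(1/3) = 8.5×10⁻⁵ mol L⁻¹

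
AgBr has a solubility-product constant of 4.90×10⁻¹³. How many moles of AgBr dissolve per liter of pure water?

AgBr(s) ⇌ Ag⁺(aq) + Br⁻(aq)
With molar solubility s: [Ag⁺] = s, [Br⁻] = s.
Ksp = [Ag⁺][Br⁻] = s · s = s^2
s^2 = 4.90×10⁻¹³
s = 7.00×10⁻⁷ M

7.00×10⁻⁷ M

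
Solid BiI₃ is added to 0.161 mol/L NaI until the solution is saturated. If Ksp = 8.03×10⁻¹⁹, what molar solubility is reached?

1.92×10⁻¹⁶ M

BiI₃(s) ⇌ Bi³⁺(aq) + 3 I⁻(aq)
I⁻ is already present at 0.161 mol/L. If s mol/L of BiI₃ dissolves, [Bi³⁺] = s while [I⁻] ≈ 0.161 mol/L.
Ksp = [Bi³⁺][I⁻]^3 = s(0.161)^3
s = 8.03×10⁻¹⁹ / (0.161)^3 = 1.92×10⁻¹⁶
s = 1.92×10⁻¹⁶ mol/L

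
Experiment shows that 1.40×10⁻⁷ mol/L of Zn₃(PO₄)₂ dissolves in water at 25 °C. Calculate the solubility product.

Zn₃(PO₄)₂(s) ⇌ 3 Zn²⁺(aq) + 2 PO₄³⁻(aq)
Let s be the molar solubility. Then [Zn²⁺] = 3s and [PO₄³⁻] = 2s.
Ksp = [Zn²⁺]^3[PO₄³⁻]^2 = (3s)^3 · (2s)^2 = 108s^5
Ksp = 108 × (1.40×10⁻⁷)^5 = 5.81×10⁻³³

Ksp = 5.81×10⁻³³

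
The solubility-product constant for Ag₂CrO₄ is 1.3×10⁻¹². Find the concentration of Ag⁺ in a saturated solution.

1.4×10⁻⁴ M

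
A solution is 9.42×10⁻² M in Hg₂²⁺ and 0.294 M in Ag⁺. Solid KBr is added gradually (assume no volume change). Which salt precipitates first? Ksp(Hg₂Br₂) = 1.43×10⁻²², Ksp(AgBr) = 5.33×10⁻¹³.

AgBr

The threshold for precipitation is Q = Ksp.
For Hg₂Br₂: [Br⁻] = (Ksp/[Hg₂²⁺])^(1/2) = 3.90×10⁻¹¹ M
For AgBr: [Br⁻] = (Ksp/[Ag⁺]) = 1.81×10⁻¹² M
The smaller threshold [Br⁻] is reached first, so AgBr precipitates first.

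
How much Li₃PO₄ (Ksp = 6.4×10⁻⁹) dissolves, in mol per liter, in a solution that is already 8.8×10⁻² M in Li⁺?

9.4×10⁻⁶ M

Li₃PO₄(s) ⇌ 3 Li⁺(aq) + PO₄³⁻(aq)
With Li⁺ already at 8.8×10⁻² M and s small, take [Li⁺] ≈ 8.8×10⁻² M and [PO₄³⁻] = s.
Ksp = [Li⁺]^3[PO₄³⁻] = (8.8×10⁻²)^3s
s = 6.4×10⁻⁹ / (8.8×10⁻²)^3 = 9.4×10⁻⁶
s = 9.4×10⁻⁶ M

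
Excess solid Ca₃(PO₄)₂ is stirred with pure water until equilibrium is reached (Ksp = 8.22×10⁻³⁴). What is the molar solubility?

Ca₃(PO₄)₂(s) ⇌ 3 Ca²⁺(aq) + 2 PO₄³⁻(aq)
With molar solubility s: [Ca²⁺] = 3s, [PO₄³⁻] = 2s.
Ksp = [Ca²⁺]^3[PO₄³⁻]^2 = (3s)^3 · (2s)^2 = 108s^5
108s^5 = 8.22×10⁻³⁴  ⇒  s^5 = 7.61×10⁻³⁶
s = (7.61×10⁻³⁶)^(1/5) = 9.47×10⁻⁸ mol/L

9.47×10⁻⁸ M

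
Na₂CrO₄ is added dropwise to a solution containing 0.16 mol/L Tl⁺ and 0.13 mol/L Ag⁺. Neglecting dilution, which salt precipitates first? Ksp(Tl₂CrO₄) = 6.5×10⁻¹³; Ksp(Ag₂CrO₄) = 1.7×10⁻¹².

Precipitation of each salt begins when its ion product equals Ksp.
For Tl₂CrO₄: [CrO₄²⁻] = (Ksp/[Tl⁺]^2) = 2.5×10⁻¹¹ mol/L
For Ag₂CrO₄: [CrO₄²⁻] = (Ksp/[Ag⁺]^2) = 1.0×10⁻¹⁰ mol/L
Tl₂CrO₄ requires the lower [CrO₄²⁻], so it precipitates first.

Tl₂CrO₄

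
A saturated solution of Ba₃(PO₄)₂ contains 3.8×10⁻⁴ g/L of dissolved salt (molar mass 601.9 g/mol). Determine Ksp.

Ksp = 1.1×10⁻²⁹

Molar solubility s = (3.8×10⁻⁴ g/L) / (601.9 g/mol) = 6.313×10⁻⁷ mol/L
Ba₃(PO₄)₂(s) ⇌ 3 Ba²⁺(aq) + 2 PO₄³⁻(aq)
If s mol/L of Ba₃(PO₄)₂ dissolves, [Ba²⁺] = 3s and [PO₄³⁻] = 2s.
Ksp = [Ba²⁺]^3[PO₄³⁻]^2 = (3s)^3 · (2s)^2 = 108s^5
Ksp = 108 × (6.313×10⁻⁷)^5 = 1.1×10⁻²⁹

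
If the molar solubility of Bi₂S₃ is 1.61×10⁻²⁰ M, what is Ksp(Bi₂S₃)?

Bi₂S₃(s) ⇌ 2 Bi³⁺(aq) + 3 S²⁻(aq)
If s mol/L of Bi₂S₃ dissolves, [Bi³⁺] = 2s and [S²⁻] = 3s.
Ksp = [Bi³⁺]^2[S²⁻]^3 = (2s)^2 · (3s)^3 = 108s^5
Ksp = 108 × (1.61×10⁻²⁰)^5 = 1.17×10⁻⁹⁷

Ksp = 1.17×10⁻⁹⁷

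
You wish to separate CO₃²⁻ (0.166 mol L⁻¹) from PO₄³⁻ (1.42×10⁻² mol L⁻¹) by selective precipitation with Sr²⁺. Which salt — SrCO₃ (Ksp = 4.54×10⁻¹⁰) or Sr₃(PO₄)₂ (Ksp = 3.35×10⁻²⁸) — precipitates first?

Each salt precipitates once Q = Ksp for that salt.
For SrCO₃: [Sr²⁺] = (Ksp/[CO₃²⁻]) = 2.73×10⁻⁹ mol L⁻¹
For Sr₃(PO₄)₂: [Sr²⁺] = (Ksp/[PO₄³⁻]^2)^(1/3) = 1.18×10⁻⁸ mol L⁻¹
The smaller threshold [Sr²⁺] is reached first, so SrCO₃ precipitates first.

SrCO₃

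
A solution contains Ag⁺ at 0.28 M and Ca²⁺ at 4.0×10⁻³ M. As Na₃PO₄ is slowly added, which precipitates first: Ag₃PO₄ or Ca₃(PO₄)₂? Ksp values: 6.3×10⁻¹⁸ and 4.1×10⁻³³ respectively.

Each salt precipitates once Q = Ksp for that salt.
For Ag₃PO₄: [PO₄³⁻] = (Ksp/[Ag⁺]^3) = 2.9×10⁻¹⁶ M
For Ca₃(PO₄)₂: [PO₄³⁻] = (Ksp/[Ca²⁺]^3)^(1/2) = 2.5×10⁻¹³ M
Ag₃PO₄ requires the lower [PO₄³⁻], so it precipitates first.

Ag₃PO₄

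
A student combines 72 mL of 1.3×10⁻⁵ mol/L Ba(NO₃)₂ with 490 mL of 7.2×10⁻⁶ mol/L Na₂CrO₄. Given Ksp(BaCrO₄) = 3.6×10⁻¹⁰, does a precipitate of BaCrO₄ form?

No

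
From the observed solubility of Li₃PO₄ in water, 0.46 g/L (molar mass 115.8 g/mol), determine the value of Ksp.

Molar solubility s = (0.46 g/L) / (115.8 g/mol) = 3.972×10⁻³ mol/L
Li₃PO₄(s) ⇌ 3 Li⁺(aq) + PO₄³⁻(aq)
Call the molar solubility s, so that [Li⁺] = 3s and [PO₄³⁻] = s.
Ksp = [Li⁺]^3[PO₄³⁻] = (3s)^3 · s = 27s^4
Ksp = 27 × (3.972×10⁻³)^4 = 6.7×10⁻⁹

Ksp = 6.7×10⁻⁹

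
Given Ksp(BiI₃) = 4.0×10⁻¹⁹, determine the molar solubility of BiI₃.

BiI₃(s) ⇌ Bi³⁺(aq) + 3 I⁻(aq)
Let s be the molar solubility. Then [Bi³⁺] = s and [I⁻] = 3s.
Ksp = [Bi³⁺][I⁻]^3 = s · (3s)^3 = 27s^4
27s^4 = 4.0×10⁻¹⁹  ⇒  s^4 = 1.5×10⁻²⁰
Taking the 4th root, s = 1.1×10⁻⁵ M.

1.1×10⁻⁵ M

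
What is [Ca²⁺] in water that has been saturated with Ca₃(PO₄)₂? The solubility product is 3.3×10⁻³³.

Ca₃(PO₄)₂(s) ⇌ 3 Ca²⁺(aq) + 2 PO₄³⁻(aq)
For each mole of Ca₃(PO₄)₂ that dissolves per liter, [Ca²⁺] = 3s and [PO₄³⁻] = 2s; let s denote this solubility.
Ksp = [Ca²⁺]^3[PO₄³⁻]^2 = (3s)^3 · (2s)^2 = 108s^5 = 3.3×10⁻³³
s = 1.3×10⁻⁷ mol L⁻¹
[Ca²⁺] = 3s = 3.8×10⁻⁷ mol L⁻¹

3.8×10⁻⁷ M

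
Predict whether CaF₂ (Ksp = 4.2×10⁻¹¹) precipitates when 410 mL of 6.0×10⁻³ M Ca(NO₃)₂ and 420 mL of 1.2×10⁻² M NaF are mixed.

Yes

After mixing, V = 410 mL + 420 mL = 830 mL.
[Ca²⁺] = (6.0×10⁻³)(410)/830 = 3.0×10⁻³ M
[F⁻] = (1.2×10⁻²)(420)/830 = 6.1×10⁻³ M
Q = [Ca²⁺][F⁻]^2 = 1.1×10⁻⁷
Q = 1.1×10⁻⁷ > Ksp = 4.2×10⁻¹¹, so the solution is supersaturated and CaF₂ precipitates.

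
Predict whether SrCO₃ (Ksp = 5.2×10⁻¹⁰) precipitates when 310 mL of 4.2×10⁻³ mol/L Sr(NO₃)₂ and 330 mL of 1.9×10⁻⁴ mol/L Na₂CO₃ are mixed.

Total volume after mixing = 310 + 330 = 640 mL.
[Sr²⁺] = (4.2×10⁻³)(310)/640 = 2.0×10⁻³ mol/L
[CO₃²⁻] = (1.9×10⁻⁴)(330)/640 = 9.8×10⁻⁵ mol/L
Q = [Sr²⁺][CO₃²⁻] = 2.0×10⁻⁷
Because Q > Ksp (2.0×10⁻⁷ vs 5.2×10⁻¹⁰), a precipitate of SrCO₃ forms.

Yes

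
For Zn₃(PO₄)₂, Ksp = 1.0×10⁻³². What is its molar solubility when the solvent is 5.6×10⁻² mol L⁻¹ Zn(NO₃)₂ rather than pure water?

Zn₃(PO₄)₂(s) ⇌ 3 Zn²⁺(aq) + 2 PO₄³⁻(aq)
With Zn²⁺ already at 5.6×10⁻² mol L⁻¹ and s small, take [Zn²⁺] ≈ 5.6×10⁻² mol L⁻¹ and [PO₄³⁻] = 2s.
Ksp = [Zn²⁺]^3[PO₄³⁻]^2 = (5.6×10⁻²)^3(2s)^2
(2s)^2 = 1.0×10⁻³² / (5.6×10⁻²)^3 = 5.7×10⁻²⁹
s = 3.8×10⁻¹⁵ mol L⁻¹

3.8×10⁻¹⁵ M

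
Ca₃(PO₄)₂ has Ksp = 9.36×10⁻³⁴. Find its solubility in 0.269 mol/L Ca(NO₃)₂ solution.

1.10×10⁻¹⁶ M

Ca₃(PO₄)₂(s) ⇌ 3 Ca²⁺(aq) + 2 PO₄³⁻(aq)
Ca²⁺ is already present at 0.269 mol/L. If s mol/L of Ca₃(PO₄)₂ dissolves, [PO₄³⁻] = 2s while [Ca²⁺] ≈ 0.269 mol/L.
Ksp = [Ca²⁺]^3[PO₄³⁻]^2 = (0.269)^3(2s)^2
(2s)^2 = 9.36×10⁻³⁴ / (0.269)^3 = 4.81×10⁻³²
s = 1.10×10⁻¹⁶ mol/L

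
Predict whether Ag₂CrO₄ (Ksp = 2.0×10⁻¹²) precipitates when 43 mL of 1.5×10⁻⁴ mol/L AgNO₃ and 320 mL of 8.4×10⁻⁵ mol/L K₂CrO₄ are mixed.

No

After mixing, V = 43 mL + 320 mL = 363 mL.
[Ag⁺] = (1.5×10⁻⁴)(43)/363 = 1.8×10⁻⁵ mol/L
[CrO₄²⁻] = (8.4×10⁻⁵)(320)/363 = 7.4×10⁻⁵ mol/L
Q = [Ag⁺]^2[CrO₄²⁻] = 2.3×10⁻¹⁴
Q < Ksp (2.3×10⁻¹⁴ vs 2.0×10⁻¹²); the solution remains unsaturated and no precipitate forms.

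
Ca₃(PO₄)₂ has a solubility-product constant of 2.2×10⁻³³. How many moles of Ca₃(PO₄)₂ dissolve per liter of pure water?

1.2×10⁻⁷ M

Ca₃(PO₄)₂(s) ⇌ 3 Ca²⁺(aq) + 2 PO₄³⁻(aq)
Call the molar solubility s, so that [Ca²⁺] = 3s and [PO₄³⁻] = 2s.
Ksp = [Ca²⁺]^3[PO₄³⁻]^2 = (3s)^3 · (2s)^2 = 108s^5
108s^5 = 2.2×10⁻³³  ⇒  s^5 = 2.0×10⁻³⁵
s = (2.0×10⁻³⁵)^(1/5) = 1.2×10⁻⁷ mol/L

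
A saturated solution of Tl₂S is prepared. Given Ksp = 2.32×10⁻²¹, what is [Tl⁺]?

Tl₂S(s) ⇌ 2 Tl⁺(aq) + S²⁻(aq)
If s mol/L of Tl₂S dissolves, [Tl⁺] = 2s and [S²⁻] = s.
Ksp = [Tl⁺]^2[S²⁻] = (2s)^2 · s = 4s^3 = 2.32×10⁻²¹
s = 8.34×10⁻⁸ M
[Tl⁺] = 2s = 1.67×10⁻⁷ M

1.67×10⁻⁷ M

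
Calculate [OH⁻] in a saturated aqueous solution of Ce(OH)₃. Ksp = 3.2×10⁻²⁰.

1.8×10⁻⁵ M

Ce(OH)₃(s) ⇌ Ce³⁺(aq) + 3 OH⁻(aq)
For each mole of Ce(OH)₃ that dissolves per liter, [Ce³⁺] = s and [OH⁻] = 3s; let s denote this solubility.
Ksp = [Ce³⁺][OH⁻]^3 = s · (3s)^3 = 27s^4 = 3.2×10⁻²⁰
s = 5.9×10⁻⁶ mol L⁻¹
[OH⁻] = 3s = 1.8×10⁻⁵ mol L⁻¹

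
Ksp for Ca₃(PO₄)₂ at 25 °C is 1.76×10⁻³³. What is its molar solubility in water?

Ca₃(PO₄)₂(s) ⇌ 3 Ca²⁺(aq) + 2 PO₄³⁻(aq)
Let s be the molar solubility. Then [Ca²⁺] = 3s and [PO₄³⁻] = 2s.
Ksp = [Ca²⁺]^3[PO₄³⁻]^2 = (3s)^3 · (2s)^2 = 108s^5
108s^5 = 1.76×10⁻³³  ⇒  s^5 = 1.63×10⁻³⁵
s = 1.10×10⁻⁷ mol/L

1.10×10⁻⁷ M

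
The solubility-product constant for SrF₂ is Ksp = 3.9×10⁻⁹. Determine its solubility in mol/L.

9.9×10⁻⁴ M

SrF₂(s) ⇌ Sr²⁺(aq) + 2 F⁻(aq)
For each mole of SrF₂ that dissolves per liter, [Sr²⁺] = s and [F⁻] = 2s; let s denote this solubility.
Ksp = [Sr²⁺][F⁻]^2 = s · (2s)^2 = 4s^3
4s^3 = 3.9×10⁻⁹  ⇒  s^3 = 9.8×10⁻¹⁰
s = 9.9×10⁻⁴ M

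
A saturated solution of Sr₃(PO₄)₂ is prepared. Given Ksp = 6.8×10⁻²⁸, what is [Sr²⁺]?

Sr₃(PO₄)₂(s) ⇌ 3 Sr²⁺(aq) + 2 PO₄³⁻(aq)
For each mole of Sr₃(PO₄)₂ that dissolves per liter, [Sr²⁺] = 3s and [PO₄³⁻] = 2s; let s denote this solubility.
Ksp = [Sr²⁺]^3[PO₄³⁻]^2 = (3s)^3 · (2s)^2 = 108s^5 = 6.8×10⁻²⁸
s = 1.4×10⁻⁶ mol/L
[Sr²⁺] = 3s = 4.3×10⁻⁶ mol/L

4.3×10⁻⁶ M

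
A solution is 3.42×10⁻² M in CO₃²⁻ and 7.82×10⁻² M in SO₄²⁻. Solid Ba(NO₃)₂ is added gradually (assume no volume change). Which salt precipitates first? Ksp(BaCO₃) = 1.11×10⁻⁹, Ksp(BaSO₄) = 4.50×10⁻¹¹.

BaSO₄

The threshold for precipitation is Q = Ksp.
For BaCO₃: [Ba²⁺] = (Ksp/[CO₃²⁻]) = 3.25×10⁻⁸ M
For BaSO₄: [Ba²⁺] = (Ksp/[SO₄²⁻]) = 5.75×10⁻¹⁰ M
BaSO₄ requires the lower [Ba²⁺], so it precipitates first.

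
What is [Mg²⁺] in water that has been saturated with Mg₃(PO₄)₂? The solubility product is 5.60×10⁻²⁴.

2.63×10⁻⁵ M

Mg₃(PO₄)₂(s) ⇌ 3 Mg²⁺(aq) + 2 PO₄³⁻(aq)
If s mol/L of Mg₃(PO₄)₂ dissolves, [Mg²⁺] = 3s and [PO₄³⁻] = 2s.
Ksp = [Mg²⁺]^3[PO₄³⁻]^2 = (3s)^3 · (2s)^2 = 108s^5 = 5.60×10⁻²⁴
s = 8.77×10⁻⁶ M
[Mg²⁺] = 3s = 2.63×10⁻⁵ M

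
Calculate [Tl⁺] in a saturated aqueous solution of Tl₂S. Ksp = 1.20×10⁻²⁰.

Tl₂S(s) ⇌ 2 Tl⁺(aq) + S²⁻(aq)
Call the molar solubility s, so that [Tl⁺] = 2s and [S²⁻] = s.
Ksp = [Tl⁺]^2[S²⁻] = (2s)^2 · s = 4s^3 = 1.20×10⁻²⁰
s = 1.44×10⁻⁷ mol L⁻¹
[Tl⁺] = 2s = 2.88×10⁻⁷ mol L⁻¹

2.88×10⁻⁷ M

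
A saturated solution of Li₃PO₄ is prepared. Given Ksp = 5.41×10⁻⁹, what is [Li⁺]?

Li₃PO₄(s) ⇌ 3 Li⁺(aq) + PO₄³⁻(aq)
Let s be the molar solubility. Then [Li⁺] = 3s and [PO₄³⁻] = s.
Ksp = [Li⁺]^3[PO₄³⁻] = (3s)^3 · s = 27s^4 = 5.41×10⁻⁹
s = 3.76×10⁻³ mol/L
[Li⁺] = 3s = 1.13×10⁻² mol/L

1.13×10⁻² M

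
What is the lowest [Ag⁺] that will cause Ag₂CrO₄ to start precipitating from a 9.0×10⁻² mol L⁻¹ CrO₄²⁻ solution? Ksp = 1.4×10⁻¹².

A salt starts to precipitate once the ion product Q reaches its Ksp.
Ag₂CrO₄(s) ⇌ 2 Ag⁺(aq) + CrO₄²⁻(aq)
Ksp = [Ag⁺]^2[CrO₄²⁻] = [Ag⁺]^2(9.0×10⁻²)
[Ag⁺]^2 = 1.4×10⁻¹² / (9.0×10⁻²) = 1.6×10⁻¹¹
[Ag⁺] = 3.9×10⁻⁶ mol L⁻¹

3.9×10⁻⁶ M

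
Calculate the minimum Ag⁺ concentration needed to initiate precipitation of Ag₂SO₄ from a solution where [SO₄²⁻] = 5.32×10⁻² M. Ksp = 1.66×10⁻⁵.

1.77×10⁻² M

Precipitation begins when Q = Ksp.
Ag₂SO₄(s) ⇌ 2 Ag⁺(aq) + SO₄²⁻(aq)
Ksp = [Ag⁺]^2[SO₄²⁻] = [Ag⁺]^2(5.32×10⁻²)
[Ag⁺]^2 = 1.66×10⁻⁵ / (5.32×10⁻²) = 3.12×10⁻⁴
[Ag⁺] = 1.77×10⁻² M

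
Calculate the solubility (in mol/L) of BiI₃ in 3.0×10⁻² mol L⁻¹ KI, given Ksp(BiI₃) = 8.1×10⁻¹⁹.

BiI₃(s) ⇌ Bi³⁺(aq) + 3 I⁻(aq)
I⁻ is already present at 3.0×10⁻² mol L⁻¹. If s mol/L of BiI₃ dissolves, [Bi³⁺] = s while [I⁻] ≈ 3.0×10⁻² mol L⁻¹.
Ksp = [Bi³⁺][I⁻]^3 = s(3.0×10⁻²)^3
s = 8.1×10⁻¹⁹ / (3.0×10⁻²)^3 = 3.0×10⁻¹⁴
s = 3.0×10⁻¹⁴ mol L⁻¹

3.0×10⁻¹⁴ M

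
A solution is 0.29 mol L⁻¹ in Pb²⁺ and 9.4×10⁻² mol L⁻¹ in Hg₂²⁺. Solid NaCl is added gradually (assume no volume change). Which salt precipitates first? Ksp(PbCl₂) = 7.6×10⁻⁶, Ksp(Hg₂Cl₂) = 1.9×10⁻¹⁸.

Hg₂Cl₂

Each salt precipitates once Q = Ksp for that salt.
For PbCl₂: [Cl⁻] = (Ksp/[Pb²⁺])^(1/2) = 5.1×10⁻³ mol L⁻¹
For Hg₂Cl₂: [Cl⁻] = (Ksp/[Hg₂²⁺])^(1/2) = 4.5×10⁻⁹ mol L⁻¹
The smaller threshold [Cl⁻] is reached first, so Hg₂Cl₂ precipitates first.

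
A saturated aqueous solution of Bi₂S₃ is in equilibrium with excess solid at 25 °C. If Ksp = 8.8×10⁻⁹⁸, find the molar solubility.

Bi₂S₃(s) ⇌ 2 Bi³⁺(aq) + 3 S²⁻(aq)
Call the molar solubility s, so that [Bi³⁺] = 2s and [S²⁻] = 3s.
Ksp = [Bi³⁺]^2[S²⁻]^3 = (2s)^2 · (3s)^3 = 108s^5
108s^5 = 8.8×10⁻⁹⁸  ⇒  s^5 = 8.1×10⁻¹⁰⁰
Taking the 5th root, s = 1.5×10⁻²⁰ M.

1.5×10⁻²⁰ M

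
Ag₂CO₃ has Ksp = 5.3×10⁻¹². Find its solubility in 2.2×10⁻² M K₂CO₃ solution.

7.8×10⁻⁶ M

Ag₂CO₃(s) ⇌ 2 Ag⁺(aq) + CO₃²⁻(aq)
The solution already contains CO₃²⁻ at 2.2×10⁻² M. Let s be the molar solubility of Ag₂CO₃.
[CO₃²⁻] ≈ 2.2×10⁻² M (common ion dominates); [Ag⁺] = 2s.
Ksp = [Ag⁺]^2[CO₃²⁻] = (2s)^2(2.2×10⁻²)
(2s)^2 = 5.3×10⁻¹² / (2.2×10⁻²) = 2.4×10⁻¹⁰
s = 7.8×10⁻⁶ M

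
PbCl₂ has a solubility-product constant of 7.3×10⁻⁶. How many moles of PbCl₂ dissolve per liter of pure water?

PbCl₂(s) ⇌ Pb²⁺(aq) + 2 Cl⁻(aq)
With molar solubility s: [Pb²⁺] = s, [Cl⁻] = 2s.
Ksp = [Pb²⁺][Cl⁻]^2 = s · (2s)^2 = 4s^3
4s^3 = 7.3×10⁻⁶  ⇒  s^3 = 1.8×10⁻⁶
s = 1.2×10⁻² mol L⁻¹

1.2×10⁻² M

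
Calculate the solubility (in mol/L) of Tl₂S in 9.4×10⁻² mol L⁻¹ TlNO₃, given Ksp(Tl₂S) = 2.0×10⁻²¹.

Tl₂S(s) ⇌ 2 Tl⁺(aq) + S²⁻(aq)
The solution already contains Tl⁺ at 9.4×10⁻² mol L⁻¹. Let s be the molar solubility of Tl₂S.
[Tl⁺] ≈ 9.4×10⁻² mol L⁻¹ (common ion dominates); [S²⁻] = s.
Ksp = [Tl⁺]^2[S²⁻] = (9.4×10⁻²)^2s
s = 2.0×10⁻²¹ / (9.4×10⁻²)^2 = 2.3×10⁻¹⁹
s = 2.3×10⁻¹⁹ mol L⁻¹

2.3×10⁻¹⁹ M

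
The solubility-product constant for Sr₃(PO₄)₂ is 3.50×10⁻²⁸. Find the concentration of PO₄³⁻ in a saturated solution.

2.53×10⁻⁶ M

Sr₃(PO₄)₂(s) ⇌ 3 Sr²⁺(aq) + 2 PO₄³⁻(aq)
If s mol/L of Sr₃(PO₄)₂ dissolves, [Sr²⁺] = 3s and [PO₄³⁻] = 2s.
Ksp = [Sr²⁺]^3[PO₄³⁻]^2 = (3s)^3 · (2s)^2 = 108s^5 = 3.50×10⁻²⁸
s = 1.27×10⁻⁶ M
[PO₄³⁻] = 2s = 2.53×10⁻⁶ M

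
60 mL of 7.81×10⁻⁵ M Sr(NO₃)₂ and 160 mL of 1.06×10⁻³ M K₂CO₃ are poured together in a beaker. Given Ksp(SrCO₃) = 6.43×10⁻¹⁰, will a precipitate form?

After mixing, V = 60 mL + 160 mL = 220 mL.
[Sr²⁺] = (7.81×10⁻⁵)(60)/220 = 2.13×10⁻⁵ M
[CO₃²⁻] = (1.06×10⁻³)(160)/220 = 7.71×10⁻⁴ M
Q = [Sr²⁺][CO₃²⁻] = 1.64×10⁻⁸
Q = 1.64×10⁻⁸ > Ksp = 6.43×10⁻¹⁰, so the solution is supersaturated and SrCO₃ precipitates.

Yes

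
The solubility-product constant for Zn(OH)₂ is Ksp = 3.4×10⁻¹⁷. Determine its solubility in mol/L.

2.0×10⁻⁶ M

Zn(OH)₂(s) ⇌ Zn²⁺(aq) + 2 OH⁻(aq)
Call the molar solubility s, so that [Zn²⁺] = s and [OH⁻] = 2s.
Ksp = [Zn²⁺][OH⁻]^2 = s · (2s)^2 = 4s^3
4s^3 = 3.4×10⁻¹⁷  ⇒  s^3 = 8.5×10⁻¹⁸
s = (8.5×10⁻¹⁸)^(1/3) = 2.0×10⁻⁶ mol/L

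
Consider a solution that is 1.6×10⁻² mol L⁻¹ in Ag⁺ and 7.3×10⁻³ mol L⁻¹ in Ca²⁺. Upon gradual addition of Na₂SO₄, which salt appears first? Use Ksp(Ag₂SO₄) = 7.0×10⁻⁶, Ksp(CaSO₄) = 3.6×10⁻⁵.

CaSO₄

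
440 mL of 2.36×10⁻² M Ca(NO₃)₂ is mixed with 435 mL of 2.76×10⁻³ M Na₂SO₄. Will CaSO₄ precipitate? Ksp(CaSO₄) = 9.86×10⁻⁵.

The combined volume is 875 mL.
[Ca²⁺] = (2.36×10⁻²)(440)/875 = 1.19×10⁻² M
[SO₄²⁻] = (2.76×10⁻³)(435)/875 = 1.37×10⁻³ M
Q = [Ca²⁺][SO₄²⁻] = 1.63×10⁻⁵
Q < Ksp (1.63×10⁻⁵ vs 9.86×10⁻⁵); the solution remains unsaturated and no precipitate forms.

No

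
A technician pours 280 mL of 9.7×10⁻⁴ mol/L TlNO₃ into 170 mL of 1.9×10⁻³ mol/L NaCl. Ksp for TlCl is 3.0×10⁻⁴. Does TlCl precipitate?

After mixing, V = 280 mL + 170 mL = 450 mL.
[Tl⁺] = (9.7×10⁻⁴)(280)/450 = 6.0×10⁻⁴ mol/L
[Cl⁻] = (1.9×10⁻³)(170)/450 = 7.2×10⁻⁴ mol/L
Q = [Tl⁺][Cl⁻] = 4.3×10⁻⁷
Since Q (4.3×10⁻⁷) is less than Ksp (3.0×10⁻⁴), no TlCl precipitates.

No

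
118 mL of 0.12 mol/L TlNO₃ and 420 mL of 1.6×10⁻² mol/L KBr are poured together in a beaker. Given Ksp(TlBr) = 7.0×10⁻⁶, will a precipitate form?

The combined volume is 538 mL.
[Tl⁺] = (0.12)(118)/538 = 2.6×10⁻² mol/L
[Br⁻] = (1.6×10⁻²)(420)/538 = 1.2×10⁻² mol/L
Q = [Tl⁺][Br⁻] = 3.3×10⁻⁴
Since Q (3.3×10⁻⁴) exceeds Ksp (7.0×10⁻⁶), TlBr will precipitate.

Yes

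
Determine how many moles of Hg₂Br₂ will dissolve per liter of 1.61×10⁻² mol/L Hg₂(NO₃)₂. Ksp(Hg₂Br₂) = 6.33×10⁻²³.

3.14×10⁻¹¹ M

Hg₂Br₂(s) ⇌ Hg₂²⁺(aq) + 2 Br⁻(aq)
With Hg₂²⁺ already at 1.61×10⁻² mol/L and s small, take [Hg₂²⁺] ≈ 1.61×10⁻² mol/L and [Br⁻] = 2s.
Ksp = [Hg₂²⁺][Br⁻]^2 = (1.61×10⁻²)(2s)^2
(2s)^2 = 6.33×10⁻²³ / (1.61×10⁻²) = 3.93×10⁻²¹
s = 3.14×10⁻¹¹ mol/L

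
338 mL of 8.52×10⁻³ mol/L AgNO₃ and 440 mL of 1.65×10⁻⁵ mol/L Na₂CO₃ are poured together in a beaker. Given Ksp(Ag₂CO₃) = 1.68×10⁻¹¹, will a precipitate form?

Yes

The combined volume is 778 mL.
[Ag⁺] = (8.52×10⁻³)(338)/778 = 3.70×10⁻³ mol/L
[CO₃²⁻] = (1.65×10⁻⁵)(440)/778 = 9.33×10⁻⁶ mol/L
Q = [Ag⁺]^2[CO₃²⁻] = 1.28×10⁻¹⁰
Since Q (1.28×10⁻¹⁰) exceeds Ksp (1.68×10⁻¹¹), Ag₂CO₃ will precipitate.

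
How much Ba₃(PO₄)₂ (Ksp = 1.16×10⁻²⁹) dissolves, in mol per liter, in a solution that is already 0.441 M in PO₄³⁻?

Ba₃(PO₄)₂(s) ⇌ 3 Ba²⁺(aq) + 2 PO₄³⁻(aq)
The solution already contains PO₄³⁻ at 0.441 M. Let s be the molar solubility of Ba₃(PO₄)₂.
[PO₄³⁻] ≈ 0.441 M (common ion dominates); [Ba²⁺] = 3s.
Ksp = [Ba²⁺]^3[PO₄³⁻]^2 = (3s)^3(0.441)^2
(3s)^3 = 1.16×10⁻²⁹ / (0.441)^2 = 5.96×10⁻²⁹
s = 1.30×10⁻¹⁰ M

1.30×10⁻¹⁰ M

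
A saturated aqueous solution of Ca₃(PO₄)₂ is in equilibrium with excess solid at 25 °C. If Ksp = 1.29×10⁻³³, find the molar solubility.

Ca₃(PO₄)₂(s) ⇌ 3 Ca²⁺(aq) + 2 PO₄³⁻(aq)
Let s be the molar solubility. Then [Ca²⁺] = 3s and [PO₄³⁻] = 2s.
Ksp = [Ca²⁺]^3[PO₄³⁻]^2 = (3s)^3 · (2s)^2 = 108s^5
108s^5 = 1.29×10⁻³³  ⇒  s^5 = 1.19×10⁻³⁵
s = 1.04×10⁻⁷ mol/L

1.04×10⁻⁷ M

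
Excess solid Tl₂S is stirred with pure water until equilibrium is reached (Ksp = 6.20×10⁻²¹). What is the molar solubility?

1.16×10⁻⁷ M

Tl₂S(s) ⇌ 2 Tl⁺(aq) + S²⁻(aq)
Let s be the molar solubility. Then [Tl⁺] = 2s and [S²⁻] = s.
Ksp = [Tl⁺]^2[S²⁻] = (2s)^2 · s = 4s^3
4s^3 = 6.20×10⁻²¹  ⇒  s^3 = 1.55×10⁻²¹
Taking the 3rd root, s = 1.16×10⁻⁷ mol/L.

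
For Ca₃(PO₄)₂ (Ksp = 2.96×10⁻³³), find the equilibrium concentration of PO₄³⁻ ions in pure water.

2.45×10⁻⁷ M

Ca₃(PO₄)₂(s) ⇌ 3 Ca²⁺(aq) + 2 PO₄³⁻(aq)
Call the molar solubility s, so that [Ca²⁺] = 3s and [PO₄³⁻] = 2s.
Ksp = [Ca²⁺]^3[PO₄³⁻]^2 = (3s)^3 · (2s)^2 = 108s^5 = 2.96×10⁻³³
s = 1.22×10⁻⁷ mol L⁻¹
[PO₄³⁻] = 2s = 2.45×10⁻⁷ mol L⁻¹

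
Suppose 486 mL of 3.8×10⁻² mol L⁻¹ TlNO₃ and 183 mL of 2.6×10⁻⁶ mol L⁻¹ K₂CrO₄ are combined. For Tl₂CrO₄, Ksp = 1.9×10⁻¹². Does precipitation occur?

Total volume after mixing = 486 + 183 = 669 mL.
[Tl⁺] = (3.8×10⁻²)(486)/669 = 2.8×10⁻² mol L⁻¹
[CrO₄²⁻] = (2.6×10⁻⁶)(183)/669 = 7.1×10⁻⁷ mol L⁻¹
Q = [Tl⁺]^2[CrO₄²⁻] = 5.4×10⁻¹⁰
Q = 5.4×10⁻¹⁰ > Ksp = 1.9×10⁻¹², so the solution is supersaturated and Tl₂CrO₄ precipitates.

Yes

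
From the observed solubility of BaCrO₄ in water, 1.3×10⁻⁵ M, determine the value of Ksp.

Ksp = 1.7×10⁻¹⁰

BaCrO₄(s) ⇌ Ba²⁺(aq) + CrO₄²⁻(aq)
Let s be the molar solubility. Then [Ba²⁺] = s and [CrO₄²⁻] = s.
Ksp = [Ba²⁺][CrO₄²⁻] = s · s = s^2
Ksp = (1.3×10⁻⁵)^2 = 1.7×10⁻¹⁰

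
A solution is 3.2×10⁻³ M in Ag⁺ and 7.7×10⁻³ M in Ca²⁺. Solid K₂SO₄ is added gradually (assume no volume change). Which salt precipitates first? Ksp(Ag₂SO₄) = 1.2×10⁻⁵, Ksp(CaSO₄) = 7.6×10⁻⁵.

The threshold for precipitation is Q = Ksp.
For Ag₂SO₄: [SO₄²⁻] = (Ksp/[Ag⁺]^2) = 1.2 M
For CaSO₄: [SO₄²⁻] = (Ksp/[Ca²⁺]) = 9.9×10⁻³ M
The smaller threshold [SO₄²⁻] is reached first, so CaSO₄ precipitates first.

CaSO₄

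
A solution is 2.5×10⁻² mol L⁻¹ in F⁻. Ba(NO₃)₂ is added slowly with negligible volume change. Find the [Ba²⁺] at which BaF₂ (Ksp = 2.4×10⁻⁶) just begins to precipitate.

3.8×10⁻³ M

Precipitation begins when Q = Ksp.
BaF₂(s) ⇌ Ba²⁺(aq) + 2 F⁻(aq)
Ksp = [Ba²⁺][F⁻]^2 = [Ba²⁺](2.5×10⁻²)^2
[Ba²⁺] = 2.4×10⁻⁶ / (2.5×10⁻²)^2 = 3.8×10⁻³
[Ba²⁺] = 3.8×10⁻³ mol L⁻¹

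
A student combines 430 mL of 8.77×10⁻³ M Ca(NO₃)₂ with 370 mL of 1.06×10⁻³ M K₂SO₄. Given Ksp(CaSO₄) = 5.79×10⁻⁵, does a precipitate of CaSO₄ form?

The combined volume is 800 mL.
[Ca²⁺] = (8.77×10⁻³)(430)/800 = 4.71×10⁻³ M
[SO₄²⁻] = (1.06×10⁻³)(370)/800 = 4.90×10⁻⁴ M
Q = [Ca²⁺][SO₄²⁻] = 2.31×10⁻⁶
Since Q (2.31×10⁻⁶) is less than Ksp (5.79×10⁻⁵), no CaSO₄ precipitates.

No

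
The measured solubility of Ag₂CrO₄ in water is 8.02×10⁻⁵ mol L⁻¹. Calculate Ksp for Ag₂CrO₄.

Ksp = 2.06×10⁻¹²

Ag₂CrO₄(s) ⇌ 2 Ag⁺(aq) + CrO₄²⁻(aq)
Let s be the molar solubility. Then [Ag⁺] = 2s and [CrO₄²⁻] = s.
Ksp = [Ag⁺]^2[CrO₄²⁻] = (2s)^2 · s = 4s^3
Ksp = 4 × (8.02×10⁻⁵)^3 = 2.06×10⁻¹²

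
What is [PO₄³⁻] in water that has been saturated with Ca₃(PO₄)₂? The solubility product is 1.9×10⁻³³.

2.2×10⁻⁷ M

Ca₃(PO₄)₂(s) ⇌ 3 Ca²⁺(aq) + 2 PO₄³⁻(aq)
Let s be the molar solubility. Then [Ca²⁺] = 3s and [PO₄³⁻] = 2s.
Ksp = [Ca²⁺]^3[PO₄³⁻]^2 = (3s)^3 · (2s)^2 = 108s^5 = 1.9×10⁻³³
s = 1.1×10⁻⁷ mol L⁻¹
[PO₄³⁻] = 2s = 2.2×10⁻⁷ mol L⁻¹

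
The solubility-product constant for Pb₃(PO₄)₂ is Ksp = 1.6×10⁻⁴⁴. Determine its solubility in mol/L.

6.8×10⁻¹⁰ M

Pb₃(PO₄)₂(s) ⇌ 3 Pb²⁺(aq) + 2 PO₄³⁻(aq)
With molar solubility s: [Pb²⁺] = 3s, [PO₄³⁻] = 2s.
Ksp = [Pb²⁺]^3[PO₄³⁻]^2 = (3s)^3 · (2s)^2 = 108s^5
108s^5 = 1.6×10⁻⁴⁴  ⇒  s^5 = 1.5×10⁻⁴⁶
Taking the 5th root, s = 6.8×10⁻¹⁰ M.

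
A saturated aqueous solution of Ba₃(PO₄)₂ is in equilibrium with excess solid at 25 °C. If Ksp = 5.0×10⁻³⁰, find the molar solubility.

5.4×10⁻⁷ M

Ba₃(PO₄)₂(s) ⇌ 3 Ba²⁺(aq) + 2 PO₄³⁻(aq)
With molar solubility s: [Ba²⁺] = 3s, [PO₄³⁻] = 2s.
Ksp = [Ba²⁺]^3[PO₄³⁻]^2 = (3s)^3 · (2s)^2 = 108s^5
108s^5 = 5.0×10⁻³⁰  ⇒  s^5 = 4.6×10⁻³²
s = 5.4×10⁻⁷ mol L⁻¹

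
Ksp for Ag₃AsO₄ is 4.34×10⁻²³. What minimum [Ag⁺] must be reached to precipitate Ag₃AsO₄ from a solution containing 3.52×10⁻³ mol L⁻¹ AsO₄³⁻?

Precipitation begins when Q = Ksp.
Ag₃AsO₄(s) ⇌ 3 Ag⁺(aq) + AsO₄³⁻(aq)
Ksp = [Ag⁺]^3[AsO₄³⁻] = [Ag⁺]^3(3.52×10⁻³)
[Ag⁺]^3 = 4.34×10⁻²³ / (3.52×10⁻³) = 1.23×10⁻²⁰
[Ag⁺] = 2.31×10⁻⁷ mol L⁻¹

2.31×10⁻⁷ M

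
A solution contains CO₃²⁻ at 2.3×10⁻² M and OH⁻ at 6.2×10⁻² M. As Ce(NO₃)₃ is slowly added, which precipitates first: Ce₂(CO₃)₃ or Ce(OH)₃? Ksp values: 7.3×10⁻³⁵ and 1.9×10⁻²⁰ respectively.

Ce(OH)₃

Precipitation begins when Q = Ksp.
For Ce₂(CO₃)₃: [Ce³⁺] = (Ksp/[CO₃²⁻]^3)^(1/2) = 2.4×10⁻¹⁵ M
For Ce(OH)₃: [Ce³⁺] = (Ksp/[OH⁻]^3) = 8.0×10⁻¹⁷ M
Ce(OH)₃ requires the lower [Ce³⁺], so it precipitates first.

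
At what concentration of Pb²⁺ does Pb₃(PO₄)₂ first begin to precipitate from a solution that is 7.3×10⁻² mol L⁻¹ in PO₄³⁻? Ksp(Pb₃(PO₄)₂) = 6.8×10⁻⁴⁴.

2.3×10⁻¹⁴ M

The threshold for precipitation is Q = Ksp.
Pb₃(PO₄)₂(s) ⇌ 3 Pb²⁺(aq) + 2 PO₄³⁻(aq)
Ksp = [Pb²⁺]^3[PO₄³⁻]^2 = [Pb²⁺]^3(7.3×10⁻²)^2
[Pb²⁺]^3 = 6.8×10⁻⁴⁴ / (7.3×10⁻²)^2 = 1.3×10⁻⁴¹
[Pb²⁺] = 2.3×10⁻¹⁴ mol L⁻¹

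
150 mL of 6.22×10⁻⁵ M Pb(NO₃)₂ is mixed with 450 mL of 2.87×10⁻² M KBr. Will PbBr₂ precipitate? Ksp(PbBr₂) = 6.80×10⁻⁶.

The combined volume is 600 mL.
[Pb²⁺] = (6.22×10⁻⁵)(150)/600 = 1.56×10⁻⁵ M
[Br⁻] = (2.87×10⁻²)(450)/600 = 2.15×10⁻² M
Q = [Pb²⁺][Br⁻]^2 = 7.20×10⁻⁹
Q < Ksp (7.20×10⁻⁹ vs 6.80×10⁻⁶); the solution remains unsaturated and no precipitate forms.

No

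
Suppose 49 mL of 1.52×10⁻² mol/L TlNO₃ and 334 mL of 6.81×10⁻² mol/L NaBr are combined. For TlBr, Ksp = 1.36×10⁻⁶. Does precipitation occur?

After mixing, V = 49 mL + 334 mL = 383 mL.
[Tl⁺] = (1.52×10⁻²)(49)/383 = 1.94×10⁻³ mol/L
[Br⁻] = (6.81×10⁻²)(334)/383 = 5.94×10⁻² mol/L
Q = [Tl⁺][Br⁻] = 1.15×10⁻⁴
Because Q > Ksp (1.15×10⁻⁴ vs 1.36×10⁻⁶), a precipitate of TlBr forms.

Yes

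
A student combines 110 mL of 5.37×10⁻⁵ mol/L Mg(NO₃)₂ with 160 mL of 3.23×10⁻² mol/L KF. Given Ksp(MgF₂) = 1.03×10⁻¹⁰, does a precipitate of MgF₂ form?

Yes

Total volume after mixing = 110 + 160 = 270 mL.
[Mg²⁺] = (5.37×10⁻⁵)(110)/270 = 2.19×10⁻⁵ mol/L
[F⁻] = (3.23×10⁻²)(160)/270 = 1.91×10⁻² mol/L
Q = [Mg²⁺][F⁻]^2 = 8.02×10⁻⁹
Q = 8.02×10⁻⁹ > Ksp = 1.03×10⁻¹⁰, so the solution is supersaturated and MgF₂ precipitates.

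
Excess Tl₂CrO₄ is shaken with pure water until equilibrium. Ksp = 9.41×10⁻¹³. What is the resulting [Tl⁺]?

1.23×10⁻⁴ M

Tl₂CrO₄(s) ⇌ 2 Tl⁺(aq) + CrO₄²⁻(aq)
If s mol/L of Tl₂CrO₄ dissolves, [Tl⁺] = 2s and [CrO₄²⁻] = s.
Ksp = [Tl⁺]^2[CrO₄²⁻] = (2s)^2 · s = 4s^3 = 9.41×10⁻¹³
s = 6.17×10⁻⁵ mol/L
[Tl⁺] = 2s = 1.23×10⁻⁴ mol/L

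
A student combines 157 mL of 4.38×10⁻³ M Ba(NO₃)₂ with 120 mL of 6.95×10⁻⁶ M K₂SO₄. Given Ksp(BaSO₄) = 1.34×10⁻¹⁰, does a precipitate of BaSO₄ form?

Total volume after mixing = 157 + 120 = 277 mL.
[Ba²⁺] = (4.38×10⁻³)(157)/277 = 2.48×10⁻³ M
[SO₄²⁻] = (6.95×10⁻⁶)(120)/277 = 3.01×10⁻⁶ M
Q = [Ba²⁺][SO₄²⁻] = 7.47×10⁻⁹
Since Q (7.47×10⁻⁹) exceeds Ksp (1.34×10⁻¹⁰), BaSO₄ will precipitate.

Yes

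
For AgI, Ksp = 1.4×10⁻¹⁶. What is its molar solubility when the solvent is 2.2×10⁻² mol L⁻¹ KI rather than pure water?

AgI(s) ⇌ Ag⁺(aq) + I⁻(aq)
The solution already contains I⁻ at 2.2×10⁻² mol L⁻¹. Let s be the molar solubility of AgI.
[I⁻] ≈ 2.2×10⁻² mol L⁻¹ (common ion dominates); [Ag⁺] = s.
Ksp = [Ag⁺][I⁻] = s(2.2×10⁻²)
s = 1.4×10⁻¹⁶ / (2.2×10⁻²) = 6.4×10⁻¹⁵
s = 6.4×10⁻¹⁵ mol L⁻¹

6.4×10⁻¹⁵ M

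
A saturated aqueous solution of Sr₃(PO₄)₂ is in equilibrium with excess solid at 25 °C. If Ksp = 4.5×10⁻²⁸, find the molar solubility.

1.3×10⁻⁶ M

Sr₃(PO₄)₂(s) ⇌ 3 Sr²⁺(aq) + 2 PO₄³⁻(aq)
Call the molar solubility s, so that [Sr²⁺] = 3s and [PO₄³⁻] = 2s.
Ksp = [Sr²⁺]^3[PO₄³⁻]^2 = (3s)^3 · (2s)^2 = 108s^5
108s^5 = 4.5×10⁻²⁸  ⇒  s^5 = 4.2×10⁻³⁰
Taking the 5th root, s = 1.3×10⁻⁶ M.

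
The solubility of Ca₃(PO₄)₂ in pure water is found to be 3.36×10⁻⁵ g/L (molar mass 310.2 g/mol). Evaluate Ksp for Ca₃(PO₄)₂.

s = (3.36×10⁻⁵ g L⁻¹)/(310.2 g mol⁻¹) = 1.0832×10⁻⁷ M
Ca₃(PO₄)₂(s) ⇌ 3 Ca²⁺(aq) + 2 PO₄³⁻(aq)
If s mol/L of Ca₃(PO₄)₂ dissolves, [Ca²⁺] = 3s and [PO₄³⁻] = 2s.
Ksp = [Ca²⁺]^3[PO₄³⁻]^2 = (3s)^3 · (2s)^2 = 108s^5
Ksp = 108 × (1.0832×10⁻⁷)^5 = 1.61×10⁻³³

Ksp = 1.61×10⁻³³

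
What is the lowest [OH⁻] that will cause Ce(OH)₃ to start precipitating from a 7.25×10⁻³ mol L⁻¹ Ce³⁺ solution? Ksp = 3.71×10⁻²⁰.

1.72×10⁻⁶ M

The threshold for precipitation is Q = Ksp.
Ce(OH)₃(s) ⇌ Ce³⁺(aq) + 3 OH⁻(aq)
Ksp = [Ce³⁺][OH⁻]^3 = [OH⁻]^3(7.25×10⁻³)
[OH⁻]^3 = 3.71×10⁻²⁰ / (7.25×10⁻³) = 5.12×10⁻¹⁸
[OH⁻] = 1.72×10⁻⁶ mol L⁻¹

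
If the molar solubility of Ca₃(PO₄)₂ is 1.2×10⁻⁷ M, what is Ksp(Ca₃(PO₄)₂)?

Ca₃(PO₄)₂(s) ⇌ 3 Ca²⁺(aq) + 2 PO₄³⁻(aq)
If s mol/L of Ca₃(PO₄)₂ dissolves, [Ca²⁺] = 3s and [PO₄³⁻] = 2s.
Ksp = [Ca²⁺]^3[PO₄³⁻]^2 = (3s)^3 · (2s)^2 = 108s^5
Ksp = 108 × (1.2×10⁻⁷)^5 = 2.7×10⁻³³

Ksp = 2.7×10⁻³³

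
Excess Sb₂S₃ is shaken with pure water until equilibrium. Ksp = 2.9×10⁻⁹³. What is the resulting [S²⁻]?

Sb₂S₃(s) ⇌ 2 Sb³⁺(aq) + 3 S²⁻(aq)
If s mol/L of Sb₂S₃ dissolves, [Sb³⁺] = 2s and [S²⁻] = 3s.
Ksp = [Sb³⁺]^2[S²⁻]^3 = (2s)^2 · (3s)^3 = 108s^5 = 2.9×10⁻⁹³
s = 1.2×10⁻¹⁹ mol L⁻¹
[S²⁻] = 3s = 3.7×10⁻¹⁹ mol L⁻¹

3.7×10⁻¹⁹ M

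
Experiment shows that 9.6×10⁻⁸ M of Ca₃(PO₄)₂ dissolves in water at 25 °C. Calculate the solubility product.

Ksp = 8.8×10⁻³⁴

Ca₃(PO₄)₂(s) ⇌ 3 Ca²⁺(aq) + 2 PO₄³⁻(aq)
If s mol/L of Ca₃(PO₄)₂ dissolves, [Ca²⁺] = 3s and [PO₄³⁻] = 2s.
Ksp = [Ca²⁺]^3[PO₄³⁻]^2 = (3s)^3 · (2s)^2 = 108s^5
Ksp = 108 × (9.6×10⁻⁸)^5 = 8.8×10⁻³⁴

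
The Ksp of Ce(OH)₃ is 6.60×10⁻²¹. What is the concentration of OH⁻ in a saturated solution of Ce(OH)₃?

Ce(OH)₃(s) ⇌ Ce³⁺(aq) + 3 OH⁻(aq)
For each mole of Ce(OH)₃ that dissolves per liter, [Ce³⁺] = s and [OH⁻] = 3s; let s denote this solubility.
Ksp = [Ce³⁺][OH⁻]^3 = s · (3s)^3 = 27s^4 = 6.60×10⁻²¹
s = 3.95×10⁻⁶ mol L⁻¹
[OH⁻] = 3s = 1.19×10⁻⁵ mol L⁻¹

1.19×10⁻⁵ M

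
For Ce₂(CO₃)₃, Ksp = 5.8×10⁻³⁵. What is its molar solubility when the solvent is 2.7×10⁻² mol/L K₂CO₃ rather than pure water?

8.6×10⁻¹⁶ M

Ce₂(CO₃)₃(s) ⇌ 2 Ce³⁺(aq) + 3 CO₃²⁻(aq)
Let s be the solubility of Ce₂(CO₃)₃ here. The common ion gives [CO₃²⁻] ≈ 2.7×10⁻² mol/L, and [Ce³⁺] = 2s.
Ksp = [Ce³⁺]^2[CO₃²⁻]^3 = (2s)^2(2.7×10⁻²)^3
(2s)^2 = 5.8×10⁻³⁵ / (2.7×10⁻²)^3 = 2.9×10⁻³⁰
s = 8.6×10⁻¹⁶ mol/L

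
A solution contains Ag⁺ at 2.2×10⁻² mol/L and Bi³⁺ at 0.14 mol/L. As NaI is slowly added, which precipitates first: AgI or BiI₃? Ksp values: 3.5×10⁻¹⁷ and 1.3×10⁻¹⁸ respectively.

AgI

A salt starts to precipitate once the ion product Q reaches its Ksp.
For AgI: [I⁻] = (Ksp/[Ag⁺]) = 1.6×10⁻¹⁵ mol/L
For BiI₃: [I⁻] = (Ksp/[Bi³⁺])^(1/3) = 2.1×10⁻⁶ mol/L
AgI requires the lower [I⁻], so it precipitates first.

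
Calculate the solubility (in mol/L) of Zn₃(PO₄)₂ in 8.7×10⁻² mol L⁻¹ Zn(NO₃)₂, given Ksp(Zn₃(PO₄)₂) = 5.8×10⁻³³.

1.5×10⁻¹⁵ M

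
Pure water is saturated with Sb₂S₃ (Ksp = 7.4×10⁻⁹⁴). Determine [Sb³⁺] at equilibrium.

1.9×10⁻¹⁹ M

Sb₂S₃(s) ⇌ 2 Sb³⁺(aq) + 3 S²⁻(aq)
Call the molar solubility s, so that [Sb³⁺] = 2s and [S²⁻] = 3s.
Ksp = [Sb³⁺]^2[S²⁻]^3 = (2s)^2 · (3s)^3 = 108s^5 = 7.4×10⁻⁹⁴
s = 9.3×10⁻²⁰ M
[Sb³⁺] = 2s = 1.9×10⁻¹⁹ M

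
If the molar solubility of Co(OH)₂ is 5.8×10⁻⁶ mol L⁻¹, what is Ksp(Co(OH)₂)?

Co(OH)₂(s) ⇌ Co²⁺(aq) + 2 OH⁻(aq)
For each mole of Co(OH)₂ that dissolves per liter, [Co²⁺] = s and [OH⁻] = 2s; let s denote this solubility.
Ksp = [Co²⁺][OH⁻]^2 = s · (2s)^2 = 4s^3
Ksp = 4 × (5.8×10⁻⁶)^3 = 7.8×10⁻¹⁶

Ksp = 7.8×10⁻¹⁶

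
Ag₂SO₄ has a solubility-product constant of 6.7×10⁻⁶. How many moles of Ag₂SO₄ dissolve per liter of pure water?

Ag₂SO₄(s) ⇌ 2 Ag⁺(aq) + SO₄²⁻(aq)
For each mole of Ag₂SO₄ that dissolves per liter, [Ag⁺] = 2s and [SO₄²⁻] = s; let s denote this solubility.
Ksp = [Ag⁺]^2[SO₄²⁻] = (2s)^2 · s = 4s^3
4s^3 = 6.7×10⁻⁶  ⇒  s^3 = 1.7×10⁻⁶
s = (1.7×10⁻⁶)^(1/3) = 1.2×10⁻² mol L⁻¹

1.2×10⁻² M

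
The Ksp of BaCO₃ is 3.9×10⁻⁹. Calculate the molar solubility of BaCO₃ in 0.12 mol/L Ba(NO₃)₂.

3.3×10⁻⁸ M

BaCO₃(s) ⇌ Ba²⁺(aq) + CO₃²⁻(aq)
Ba²⁺ is already present at 0.12 mol/L. If s mol/L of BaCO₃ dissolves, [CO₃²⁻] = s while [Ba²⁺] ≈ 0.12 mol/L.
Ksp = [Ba²⁺][CO₃²⁻] = (0.12)s
s = 3.9×10⁻⁹ / (0.12) = 3.3×10⁻⁸
s = 3.3×10⁻⁸ mol/L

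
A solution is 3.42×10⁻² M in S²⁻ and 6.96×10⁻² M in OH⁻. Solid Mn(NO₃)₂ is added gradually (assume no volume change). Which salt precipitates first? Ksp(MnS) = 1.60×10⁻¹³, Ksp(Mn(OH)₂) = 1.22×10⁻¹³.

MnS

Each salt precipitates once Q = Ksp for that salt.
For MnS: [Mn²⁺] = (Ksp/[S²⁻]) = 4.68×10⁻¹² M
For Mn(OH)₂: [Mn²⁺] = (Ksp/[OH⁻]^2) = 2.52×10⁻¹¹ M
MnS requires the lower [Mn²⁺], so it precipitates first.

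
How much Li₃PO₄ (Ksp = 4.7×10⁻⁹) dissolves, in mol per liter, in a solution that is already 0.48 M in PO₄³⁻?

7.1×10⁻⁴ M

Li₃PO₄(s) ⇌ 3 Li⁺(aq) + PO₄³⁻(aq)
Let s be the solubility of Li₃PO₄ here. The common ion gives [PO₄³⁻] ≈ 0.48 M, and [Li⁺] = 3s.
Ksp = [Li⁺]^3[PO₄³⁻] = (3s)^3(0.48)
(3s)^3 = 4.7×10⁻⁹ / (0.48) = 9.8×10⁻⁹
s = 7.1×10⁻⁴ M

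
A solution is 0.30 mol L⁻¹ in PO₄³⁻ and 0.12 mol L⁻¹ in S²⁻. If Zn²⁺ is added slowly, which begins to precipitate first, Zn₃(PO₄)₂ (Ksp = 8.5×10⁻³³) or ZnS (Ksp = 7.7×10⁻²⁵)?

The threshold for precipitation is Q = Ksp.
For Zn₃(PO₄)₂: [Zn²⁺] = (Ksp/[PO₄³⁻]^2)^(1/3) = 4.6×10⁻¹¹ mol L⁻¹
For ZnS: [Zn²⁺] = (Ksp/[S²⁻]) = 6.4×10⁻²⁴ mol L⁻¹
The smaller threshold [Zn²⁺] is reached first, so ZnS precipitates first.

ZnS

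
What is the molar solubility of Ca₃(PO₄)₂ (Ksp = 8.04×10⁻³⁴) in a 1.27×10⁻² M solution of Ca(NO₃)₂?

9.91×10⁻¹⁵ M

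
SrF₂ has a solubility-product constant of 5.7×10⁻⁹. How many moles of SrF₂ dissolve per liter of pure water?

SrF₂(s) ⇌ Sr²⁺(aq) + 2 F⁻(aq)
Call the molar solubility s, so that [Sr²⁺] = s and [F⁻] = 2s.
Ksp = [Sr²⁺][F⁻]^2 = s · (2s)^2 = 4s^3
4s^3 = 5.7×10⁻⁹  ⇒  s^3 = 1.4×10⁻⁹
s = (1.4×10⁻⁹)^(1/3) = 1.1×10⁻³ mol/L

1.1×10⁻³ M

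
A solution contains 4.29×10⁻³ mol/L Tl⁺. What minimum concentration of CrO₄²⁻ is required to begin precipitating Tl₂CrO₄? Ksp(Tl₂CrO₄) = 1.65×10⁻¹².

Precipitation begins when Q = Ksp.
Tl₂CrO₄(s) ⇌ 2 Tl⁺(aq) + CrO₄²⁻(aq)
Ksp = [Tl⁺]^2[CrO₄²⁻] = [CrO₄²⁻](4.29×10⁻³)^2
[CrO₄²⁻] = 1.65×10⁻¹² / (4.29×10⁻³)^2 = 8.97×10⁻⁸
[CrO₄²⁻] = 8.97×10⁻⁸ mol/L

8.97×10⁻⁸ M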